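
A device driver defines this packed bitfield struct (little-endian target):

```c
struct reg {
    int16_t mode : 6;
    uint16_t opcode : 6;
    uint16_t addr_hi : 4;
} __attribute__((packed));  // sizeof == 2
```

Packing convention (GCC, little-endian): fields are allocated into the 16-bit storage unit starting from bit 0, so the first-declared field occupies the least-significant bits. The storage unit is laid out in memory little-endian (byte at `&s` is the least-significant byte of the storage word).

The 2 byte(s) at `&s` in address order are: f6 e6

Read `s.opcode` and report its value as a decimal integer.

[0]=0xf6 [1]=0xe6 (little-endian) → word 0xe6f6
mode [0+:6] = (word>>0) & 0x3f = 54
opcode [6+:6] = (word>>6) & 0x3f = 27  ←
addr_hi [12+:4] = (word>>12) & 0xf = 14

27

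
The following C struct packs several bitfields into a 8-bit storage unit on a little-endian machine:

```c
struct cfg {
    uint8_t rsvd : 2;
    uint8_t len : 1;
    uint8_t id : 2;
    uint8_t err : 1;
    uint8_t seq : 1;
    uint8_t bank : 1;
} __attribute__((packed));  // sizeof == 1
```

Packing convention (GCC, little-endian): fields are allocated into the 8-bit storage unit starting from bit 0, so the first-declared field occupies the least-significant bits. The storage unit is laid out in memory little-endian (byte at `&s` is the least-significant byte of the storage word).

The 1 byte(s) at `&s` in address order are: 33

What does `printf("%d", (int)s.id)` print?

2

[0]=0x33 (little-endian) → word 0x33
rsvd:2 @ bit 0 → (0x33>>0)&0x3 = 0x3
len:1 @ bit 2 → (0x33>>2)&0x1 = 0x0
id:2 @ bit 3 → (0x33>>3)&0x3 = 0x2  ←
err:1 @ bit 5 → (0x33>>5)&0x1 = 0x1
seq:1 @ bit 6 → (0x33>>6)&0x1 = 0x0
bank:1 @ bit 7 → (0x33>>7)&0x1 = 0x0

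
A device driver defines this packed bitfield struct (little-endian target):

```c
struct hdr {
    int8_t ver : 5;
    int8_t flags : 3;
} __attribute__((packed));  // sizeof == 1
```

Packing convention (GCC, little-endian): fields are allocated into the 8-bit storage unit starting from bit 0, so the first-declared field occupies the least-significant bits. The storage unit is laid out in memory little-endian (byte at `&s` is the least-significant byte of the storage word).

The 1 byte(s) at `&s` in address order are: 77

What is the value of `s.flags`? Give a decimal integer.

3

[0]=0x77 (little-endian) → word 0x77
ver [0+:5] = (word>>0) & 0x1f = 23
flags [5+:3] = (word>>5) & 0x7 = 3  ←
flags signed 3b, MSB=0: value = 3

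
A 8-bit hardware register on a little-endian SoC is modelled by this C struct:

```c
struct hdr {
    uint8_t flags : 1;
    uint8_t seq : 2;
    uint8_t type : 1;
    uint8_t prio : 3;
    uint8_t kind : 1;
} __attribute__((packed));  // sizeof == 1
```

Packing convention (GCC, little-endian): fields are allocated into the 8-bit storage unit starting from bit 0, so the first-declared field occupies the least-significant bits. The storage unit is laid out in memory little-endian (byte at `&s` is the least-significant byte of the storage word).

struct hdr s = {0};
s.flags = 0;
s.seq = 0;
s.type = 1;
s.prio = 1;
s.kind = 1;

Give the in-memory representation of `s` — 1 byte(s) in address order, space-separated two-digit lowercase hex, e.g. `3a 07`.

flags (1b) val=0 bits=0x0 at bit 0: 0x00
seq (2b) val=0 bits=0x0 at bit 1: 0x00
type (1b) val=1 bits=0x1 at bit 3: 0x08
prio (3b) val=1 bits=0x1 at bit 4: 0x18
kind (1b) val=1 bits=0x1 at bit 7: 0x98
word = 0x98 → little-endian bytes:
  [0]=0x98

98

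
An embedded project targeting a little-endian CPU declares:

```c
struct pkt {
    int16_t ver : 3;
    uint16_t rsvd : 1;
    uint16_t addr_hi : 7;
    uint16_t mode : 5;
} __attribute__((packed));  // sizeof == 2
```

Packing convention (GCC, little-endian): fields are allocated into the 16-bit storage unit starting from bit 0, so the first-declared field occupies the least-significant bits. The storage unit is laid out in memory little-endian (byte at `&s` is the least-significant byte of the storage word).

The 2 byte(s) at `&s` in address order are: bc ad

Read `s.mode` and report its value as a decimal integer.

21

[0]=0xbc [1]=0xad (little-endian) → word 0xadbc
ver:3 @ bit 0 → (0xadbc>>0)&0x7 = 0x4
rsvd:1 @ bit 3 → (0xadbc>>3)&0x1 = 0x1
addr_hi:7 @ bit 4 → (0xadbc>>4)&0x7f = 0x5b
mode:5 @ bit 11 → (0xadbc>>11)&0x1f = 0x15  ←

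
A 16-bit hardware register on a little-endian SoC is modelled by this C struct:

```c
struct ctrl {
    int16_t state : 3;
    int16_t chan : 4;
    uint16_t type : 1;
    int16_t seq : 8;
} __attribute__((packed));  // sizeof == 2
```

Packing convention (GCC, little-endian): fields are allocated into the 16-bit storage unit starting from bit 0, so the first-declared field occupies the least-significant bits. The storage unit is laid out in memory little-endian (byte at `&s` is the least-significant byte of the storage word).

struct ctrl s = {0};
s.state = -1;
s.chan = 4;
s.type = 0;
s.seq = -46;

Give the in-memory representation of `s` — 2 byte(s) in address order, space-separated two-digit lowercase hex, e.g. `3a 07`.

[0+:3] state=-1 & 0x7 = 0x7; word=0x0007
[3+:4] chan=4 & 0xf = 0x4; word=0x0027
[7+:1] type=0 & 0x1 = 0x0; word=0x0027
[8+:8] seq=-46 & 0xff = 0xd2; word=0xd227
word = 0xd227 → little-endian bytes:
  [0]=0x27  [1]=0xd2

27 d2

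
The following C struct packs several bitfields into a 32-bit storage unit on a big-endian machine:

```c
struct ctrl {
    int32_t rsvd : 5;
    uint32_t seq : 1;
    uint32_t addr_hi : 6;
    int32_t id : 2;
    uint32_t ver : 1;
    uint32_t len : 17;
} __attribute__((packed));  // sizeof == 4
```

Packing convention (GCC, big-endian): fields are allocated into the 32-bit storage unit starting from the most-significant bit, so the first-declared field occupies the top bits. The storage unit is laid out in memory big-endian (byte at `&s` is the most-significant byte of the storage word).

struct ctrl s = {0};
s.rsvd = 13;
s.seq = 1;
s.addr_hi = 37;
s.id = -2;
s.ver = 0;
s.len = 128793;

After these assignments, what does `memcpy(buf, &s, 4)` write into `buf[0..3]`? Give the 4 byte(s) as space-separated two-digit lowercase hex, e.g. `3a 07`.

[27+:5] rsvd=13 & 0x1f = 0xd; word=0x68000000
[26+:1] seq=1 & 0x1 = 0x1; word=0x6c000000
[20+:6] addr_hi=37 & 0x3f = 0x25; word=0x6e500000
[18+:2] id=-2 & 0x3 = 0x2; word=0x6e580000
[17+:1] ver=0 & 0x1 = 0x0; word=0x6e580000
[0+:17] len=128793 & 0x1ffff = 0x1f719; word=0x6e59f719
word = 0x6e59f719 → big-endian bytes:
  [0]=0x6e  [1]=0x59  [2]=0xf7  [3]=0x19

6e 59 f7 19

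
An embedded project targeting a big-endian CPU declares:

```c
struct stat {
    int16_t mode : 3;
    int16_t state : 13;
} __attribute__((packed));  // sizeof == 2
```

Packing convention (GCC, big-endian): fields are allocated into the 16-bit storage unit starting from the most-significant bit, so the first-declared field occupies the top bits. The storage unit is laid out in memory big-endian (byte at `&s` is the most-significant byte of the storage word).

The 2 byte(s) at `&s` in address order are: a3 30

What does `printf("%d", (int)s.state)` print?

[0]=0xa3 [1]=0x30 (big-endian) → word 0xa330
mode:3 @ bit 13 → (0xa330>>13)&0x7 = 0x5
state:13 @ bit 0 → (0xa330>>0)&0x1fff = 0x330  ←
state signed 13b, MSB=0: value = 816

816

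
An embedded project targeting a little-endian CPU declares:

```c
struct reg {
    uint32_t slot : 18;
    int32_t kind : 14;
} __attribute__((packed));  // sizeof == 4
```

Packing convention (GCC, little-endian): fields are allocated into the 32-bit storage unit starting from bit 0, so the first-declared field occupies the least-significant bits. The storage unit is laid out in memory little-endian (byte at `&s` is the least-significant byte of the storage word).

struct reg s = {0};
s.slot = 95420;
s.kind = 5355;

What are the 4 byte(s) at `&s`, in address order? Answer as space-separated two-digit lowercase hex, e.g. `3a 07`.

slot:18 = 95420 → 0x174bc << 0 → word 0x000174bc
kind:14 = 5355 → 0x14eb << 18 → word 0x53ad74bc
word = 0x53ad74bc → little-endian bytes:
  [0]=0xbc  [1]=0x74  [2]=0xad  [3]=0x53

bc 74 ad 53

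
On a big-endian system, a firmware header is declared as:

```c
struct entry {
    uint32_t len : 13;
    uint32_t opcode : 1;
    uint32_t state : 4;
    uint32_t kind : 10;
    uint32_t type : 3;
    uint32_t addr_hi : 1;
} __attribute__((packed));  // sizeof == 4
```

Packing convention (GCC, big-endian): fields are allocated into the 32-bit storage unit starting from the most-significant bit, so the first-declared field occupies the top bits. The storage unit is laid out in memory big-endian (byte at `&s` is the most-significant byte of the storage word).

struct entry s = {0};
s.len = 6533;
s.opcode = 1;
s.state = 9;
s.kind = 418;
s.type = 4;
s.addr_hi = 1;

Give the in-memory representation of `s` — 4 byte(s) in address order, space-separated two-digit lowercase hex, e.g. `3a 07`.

len:13 = 6533 → 0x1985 << 19 → word 0xcc280000
opcode:1 = 1 → 0x1 << 18 → word 0xcc2c0000
state:4 = 9 → 0x9 << 14 → word 0xcc2e4000
kind:10 = 418 → 0x1a2 << 4 → word 0xcc2e5a20
type:3 = 4 → 0x4 << 1 → word 0xcc2e5a28
addr_hi:1 = 1 → 0x1 << 0 → word 0xcc2e5a29
word = 0xcc2e5a29 → big-endian bytes:
  [0]=0xcc  [1]=0x2e  [2]=0x5a  [3]=0x29

cc 2e 5a 29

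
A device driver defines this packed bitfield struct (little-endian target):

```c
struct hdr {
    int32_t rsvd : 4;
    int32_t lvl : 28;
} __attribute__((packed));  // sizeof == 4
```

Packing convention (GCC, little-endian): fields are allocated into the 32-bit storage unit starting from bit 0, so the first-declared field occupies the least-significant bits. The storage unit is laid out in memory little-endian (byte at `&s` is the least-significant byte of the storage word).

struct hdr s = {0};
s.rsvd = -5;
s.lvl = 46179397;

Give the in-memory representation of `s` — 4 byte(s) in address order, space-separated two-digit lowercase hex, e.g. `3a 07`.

5b 44 0a 2c

rsvd:4 = -5 → 0xb << 0 → word 0x0000000b
lvl:28 = 46179397 → 0x2c0a445 << 4 → word 0x2c0a445b
word = 0x2c0a445b → little-endian bytes:
  [0]=0x5b  [1]=0x44  [2]=0x0a  [3]=0x2c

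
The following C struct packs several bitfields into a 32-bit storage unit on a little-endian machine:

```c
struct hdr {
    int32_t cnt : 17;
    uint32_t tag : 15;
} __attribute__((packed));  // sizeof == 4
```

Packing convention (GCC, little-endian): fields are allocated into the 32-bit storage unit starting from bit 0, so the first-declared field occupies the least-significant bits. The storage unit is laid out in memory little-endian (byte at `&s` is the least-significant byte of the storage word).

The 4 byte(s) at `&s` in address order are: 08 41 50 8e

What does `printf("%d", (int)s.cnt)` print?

16648

[0]=0x08 [1]=0x41 [2]=0x50 [3]=0x8e (little-endian) → word 0x8e504108
cnt [0+:17] = (word>>0) & 0x1ffff = 16648  ←
tag [17+:15] = (word>>17) & 0x7fff = 18216
cnt signed 17b, MSB=0: value = 16648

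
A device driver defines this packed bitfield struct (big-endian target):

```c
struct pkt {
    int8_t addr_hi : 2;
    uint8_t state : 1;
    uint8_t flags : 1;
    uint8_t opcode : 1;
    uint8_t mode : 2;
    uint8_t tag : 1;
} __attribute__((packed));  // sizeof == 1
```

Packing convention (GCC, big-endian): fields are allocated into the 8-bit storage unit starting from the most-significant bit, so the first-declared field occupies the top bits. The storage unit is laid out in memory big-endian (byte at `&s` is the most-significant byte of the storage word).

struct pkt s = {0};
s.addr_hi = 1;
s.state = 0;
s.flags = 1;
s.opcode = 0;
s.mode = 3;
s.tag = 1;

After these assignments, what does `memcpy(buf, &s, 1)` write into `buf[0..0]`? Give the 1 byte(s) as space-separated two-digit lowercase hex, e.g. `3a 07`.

addr_hi (2b) val=1 bits=0x1 at bit 6: 0x40
state (1b) val=0 bits=0x0 at bit 5: 0x40
flags (1b) val=1 bits=0x1 at bit 4: 0x50
opcode (1b) val=0 bits=0x0 at bit 3: 0x50
mode (2b) val=3 bits=0x3 at bit 1: 0x56
tag (1b) val=1 bits=0x1 at bit 0: 0x57
word = 0x57 → big-endian bytes:
  [0]=0x57

57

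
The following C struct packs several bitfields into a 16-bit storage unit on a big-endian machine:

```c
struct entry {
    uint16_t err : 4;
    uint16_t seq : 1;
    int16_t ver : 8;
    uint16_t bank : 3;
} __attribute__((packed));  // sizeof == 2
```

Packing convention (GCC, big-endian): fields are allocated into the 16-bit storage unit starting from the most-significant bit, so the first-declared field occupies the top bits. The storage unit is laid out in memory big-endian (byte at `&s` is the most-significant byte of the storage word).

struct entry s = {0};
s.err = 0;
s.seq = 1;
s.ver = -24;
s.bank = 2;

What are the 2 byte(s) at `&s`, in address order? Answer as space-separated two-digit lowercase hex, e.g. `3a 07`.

err:4 = 0 → 0x0 << 12 → word 0x0000
seq:1 = 1 → 0x1 << 11 → word 0x0800
ver:8 = -24 → 0xe8 << 3 → word 0x0f40
bank:3 = 2 → 0x2 << 0 → word 0x0f42
word = 0x0f42 → big-endian bytes:
  [0]=0x0f  [1]=0x42

0f 42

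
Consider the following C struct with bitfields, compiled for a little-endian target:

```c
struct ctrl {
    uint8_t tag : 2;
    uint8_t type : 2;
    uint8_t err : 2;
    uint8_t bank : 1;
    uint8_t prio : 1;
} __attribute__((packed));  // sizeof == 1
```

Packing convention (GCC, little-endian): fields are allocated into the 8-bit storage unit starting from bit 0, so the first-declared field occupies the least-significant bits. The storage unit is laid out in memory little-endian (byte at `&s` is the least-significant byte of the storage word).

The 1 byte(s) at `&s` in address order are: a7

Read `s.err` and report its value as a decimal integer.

[0]=0xa7 (little-endian) → word 0xa7
tag [0+:2] = (word>>0) & 0x3 = 3
type [2+:2] = (word>>2) & 0x3 = 1
err [4+:2] = (word>>4) & 0x3 = 2  ←
bank [6+:1] = (word>>6) & 0x1 = 0
prio [7+:1] = (word>>7) & 0x1 = 1

2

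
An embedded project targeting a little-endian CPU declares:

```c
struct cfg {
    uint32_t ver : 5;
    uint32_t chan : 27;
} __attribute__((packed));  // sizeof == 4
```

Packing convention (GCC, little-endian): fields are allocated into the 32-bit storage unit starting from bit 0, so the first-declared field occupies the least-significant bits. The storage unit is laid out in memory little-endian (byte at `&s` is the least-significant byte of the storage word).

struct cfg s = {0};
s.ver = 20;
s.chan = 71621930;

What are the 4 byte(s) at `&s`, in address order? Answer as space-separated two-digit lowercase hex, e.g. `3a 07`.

[0+:5] ver=20 & 0x1f = 0x14; word=0x00000014
[5+:27] chan=71621930 & 0x7ffffff = 0x444dd2a; word=0x889ba554
word = 0x889ba554 → little-endian bytes:
  [0]=0x54  [1]=0xa5  [2]=0x9b  [3]=0x88

54 a5 9b 88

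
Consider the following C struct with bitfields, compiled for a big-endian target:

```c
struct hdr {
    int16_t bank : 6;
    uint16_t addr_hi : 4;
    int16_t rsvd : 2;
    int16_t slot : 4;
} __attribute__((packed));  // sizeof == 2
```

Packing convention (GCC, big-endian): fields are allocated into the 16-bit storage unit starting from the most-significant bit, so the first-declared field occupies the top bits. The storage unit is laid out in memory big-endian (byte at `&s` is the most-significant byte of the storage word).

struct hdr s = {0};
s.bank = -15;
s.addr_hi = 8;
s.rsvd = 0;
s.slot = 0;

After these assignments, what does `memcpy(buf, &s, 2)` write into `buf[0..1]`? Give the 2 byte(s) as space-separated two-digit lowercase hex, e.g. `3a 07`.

c6 00

[10+:6] bank=-15 & 0x3f = 0x31; word=0xc400
[6+:4] addr_hi=8 & 0xf = 0x8; word=0xc600
[4+:2] rsvd=0 & 0x3 = 0x0; word=0xc600
[0+:4] slot=0 & 0xf = 0x0; word=0xc600
word = 0xc600 → big-endian bytes:
  [0]=0xc6  [1]=0x00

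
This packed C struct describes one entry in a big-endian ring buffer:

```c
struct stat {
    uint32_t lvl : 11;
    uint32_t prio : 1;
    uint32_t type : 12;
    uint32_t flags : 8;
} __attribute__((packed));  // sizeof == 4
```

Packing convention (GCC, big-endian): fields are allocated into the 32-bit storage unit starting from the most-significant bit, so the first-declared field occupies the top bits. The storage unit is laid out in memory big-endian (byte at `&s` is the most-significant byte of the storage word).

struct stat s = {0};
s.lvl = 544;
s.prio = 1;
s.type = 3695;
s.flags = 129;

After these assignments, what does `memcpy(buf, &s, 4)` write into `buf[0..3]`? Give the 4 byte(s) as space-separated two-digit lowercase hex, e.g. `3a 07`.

44 1e 6f 81

lvl (11b) val=544 bits=0x220 at bit 21: 0x44000000
prio (1b) val=1 bits=0x1 at bit 20: 0x44100000
type (12b) val=3695 bits=0xe6f at bit 8: 0x441e6f00
flags (8b) val=129 bits=0x81 at bit 0: 0x441e6f81
word = 0x441e6f81 → big-endian bytes:
  [0]=0x44  [1]=0x1e  [2]=0x6f  [3]=0x81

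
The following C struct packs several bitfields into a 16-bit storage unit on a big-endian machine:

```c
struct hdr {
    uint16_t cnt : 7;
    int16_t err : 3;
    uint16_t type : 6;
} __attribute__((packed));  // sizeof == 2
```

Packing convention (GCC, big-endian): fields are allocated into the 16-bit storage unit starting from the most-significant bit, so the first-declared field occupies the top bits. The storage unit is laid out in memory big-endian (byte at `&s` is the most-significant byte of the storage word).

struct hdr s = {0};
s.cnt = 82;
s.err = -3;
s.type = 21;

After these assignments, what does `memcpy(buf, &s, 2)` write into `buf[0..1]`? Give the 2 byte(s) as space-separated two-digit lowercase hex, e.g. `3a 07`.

a5 55

[9+:7] cnt=82 & 0x7f = 0x52; word=0xa400
[6+:3] err=-3 & 0x7 = 0x5; word=0xa540
[0+:6] type=21 & 0x3f = 0x15; word=0xa555
word = 0xa555 → big-endian bytes:
  [0]=0xa5  [1]=0x55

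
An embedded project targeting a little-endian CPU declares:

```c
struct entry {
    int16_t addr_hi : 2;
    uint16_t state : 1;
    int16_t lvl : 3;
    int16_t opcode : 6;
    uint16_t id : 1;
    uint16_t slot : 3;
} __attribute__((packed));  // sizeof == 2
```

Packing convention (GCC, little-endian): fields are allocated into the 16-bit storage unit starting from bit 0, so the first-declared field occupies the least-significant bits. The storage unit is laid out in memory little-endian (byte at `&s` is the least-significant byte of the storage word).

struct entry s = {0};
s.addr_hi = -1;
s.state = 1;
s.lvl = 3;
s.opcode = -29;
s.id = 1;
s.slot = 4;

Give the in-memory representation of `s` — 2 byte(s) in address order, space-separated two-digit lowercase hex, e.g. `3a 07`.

addr_hi (2b) val=-1 bits=0x3 at bit 0: 0x0003
state (1b) val=1 bits=0x1 at bit 2: 0x0007
lvl (3b) val=3 bits=0x3 at bit 3: 0x001f
opcode (6b) val=-29 bits=0x23 at bit 6: 0x08df
id (1b) val=1 bits=0x1 at bit 12: 0x18df
slot (3b) val=4 bits=0x4 at bit 13: 0x98df
word = 0x98df → little-endian bytes:
  [0]=0xdf  [1]=0x98

df 98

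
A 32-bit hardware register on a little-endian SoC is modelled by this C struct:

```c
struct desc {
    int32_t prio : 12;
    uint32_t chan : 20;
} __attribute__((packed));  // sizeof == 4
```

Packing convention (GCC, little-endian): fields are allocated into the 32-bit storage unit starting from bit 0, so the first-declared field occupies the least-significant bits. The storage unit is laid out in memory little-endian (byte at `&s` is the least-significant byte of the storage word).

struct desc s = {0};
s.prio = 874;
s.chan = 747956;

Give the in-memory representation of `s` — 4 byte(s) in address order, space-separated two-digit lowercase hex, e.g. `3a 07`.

[0+:12] prio=874 & 0xfff = 0x36a; word=0x0000036a
[12+:20] chan=747956 & 0xfffff = 0xb69b4; word=0xb69b436a
word = 0xb69b436a → little-endian bytes:
  [0]=0x6a  [1]=0x43  [2]=0x9b  [3]=0xb6

6a 43 9b b6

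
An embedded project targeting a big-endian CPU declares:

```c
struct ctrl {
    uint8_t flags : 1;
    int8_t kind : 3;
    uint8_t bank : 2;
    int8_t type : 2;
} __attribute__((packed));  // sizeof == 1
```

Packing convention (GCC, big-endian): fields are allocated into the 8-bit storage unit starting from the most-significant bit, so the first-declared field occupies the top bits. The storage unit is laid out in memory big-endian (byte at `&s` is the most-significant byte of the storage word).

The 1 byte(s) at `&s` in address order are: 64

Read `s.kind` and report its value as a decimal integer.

-2

[0]=0x64 (big-endian) → word 0x64
flags:1 @ bit 7 → (0x64>>7)&0x1 = 0x0
kind:3 @ bit 4 → (0x64>>4)&0x7 = 0x6  ←
bank:2 @ bit 2 → (0x64>>2)&0x3 = 0x1
type:2 @ bit 0 → (0x64>>0)&0x3 = 0x0
kind signed 3b, MSB=1: 6 - 8 = -2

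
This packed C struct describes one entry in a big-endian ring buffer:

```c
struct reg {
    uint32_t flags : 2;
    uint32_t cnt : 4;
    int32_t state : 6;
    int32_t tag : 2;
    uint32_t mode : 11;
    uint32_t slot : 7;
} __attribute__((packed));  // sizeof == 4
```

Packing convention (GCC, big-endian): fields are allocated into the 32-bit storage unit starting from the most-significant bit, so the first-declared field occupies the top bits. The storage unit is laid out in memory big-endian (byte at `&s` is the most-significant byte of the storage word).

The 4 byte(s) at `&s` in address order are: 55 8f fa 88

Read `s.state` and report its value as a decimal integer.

24

[0]=0x55 [1]=0x8f [2]=0xfa [3]=0x88 (big-endian) → word 0x558ffa88
flags [30+:2] = (word>>30) & 0x3 = 1
cnt [26+:4] = (word>>26) & 0xf = 5
state [20+:6] = (word>>20) & 0x3f = 24  ←
tag [18+:2] = (word>>18) & 0x3 = 3
mode [7+:11] = (word>>7) & 0x7ff = 2037
slot [0+:7] = (word>>0) & 0x7f = 8
state signed 6b, MSB=0: value = 24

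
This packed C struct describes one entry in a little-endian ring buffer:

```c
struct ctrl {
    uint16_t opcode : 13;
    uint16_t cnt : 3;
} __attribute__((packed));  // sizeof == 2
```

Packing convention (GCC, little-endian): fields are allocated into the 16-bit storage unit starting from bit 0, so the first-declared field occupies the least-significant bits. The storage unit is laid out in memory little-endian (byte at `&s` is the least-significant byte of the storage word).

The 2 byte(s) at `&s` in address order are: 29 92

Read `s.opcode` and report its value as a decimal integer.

4649

[0]=0x29 [1]=0x92 (little-endian) → word 0x9229
opcode [0+:13] = (word>>0) & 0x1fff = 4649  ←
cnt [13+:3] = (word>>13) & 0x7 = 4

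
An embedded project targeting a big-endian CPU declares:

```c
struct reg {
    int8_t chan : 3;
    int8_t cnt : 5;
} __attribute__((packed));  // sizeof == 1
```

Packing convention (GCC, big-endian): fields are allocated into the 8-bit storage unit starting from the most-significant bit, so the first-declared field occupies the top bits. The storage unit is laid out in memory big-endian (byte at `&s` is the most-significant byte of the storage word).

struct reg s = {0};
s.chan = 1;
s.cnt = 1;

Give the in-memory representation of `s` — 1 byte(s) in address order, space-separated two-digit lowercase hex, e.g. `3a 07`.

21

[5+:3] chan=1 & 0x7 = 0x1; word=0x20
[0+:5] cnt=1 & 0x1f = 0x1; word=0x21
word = 0x21 → big-endian bytes:
  [0]=0x21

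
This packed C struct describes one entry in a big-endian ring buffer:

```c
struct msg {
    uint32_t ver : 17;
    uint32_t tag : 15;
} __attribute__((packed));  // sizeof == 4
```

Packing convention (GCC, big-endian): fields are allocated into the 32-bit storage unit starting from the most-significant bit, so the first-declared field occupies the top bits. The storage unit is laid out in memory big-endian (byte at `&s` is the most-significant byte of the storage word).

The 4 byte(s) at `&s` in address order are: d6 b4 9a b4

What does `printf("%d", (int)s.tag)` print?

[0]=0xd6 [1]=0xb4 [2]=0x9a [3]=0xb4 (big-endian) → word 0xd6b49ab4
ver:17 @ bit 15 → (0xd6b49ab4>>15)&0x1ffff = 0x1ad69
tag:15 @ bit 0 → (0xd6b49ab4>>0)&0x7fff = 0x1ab4  ←

6836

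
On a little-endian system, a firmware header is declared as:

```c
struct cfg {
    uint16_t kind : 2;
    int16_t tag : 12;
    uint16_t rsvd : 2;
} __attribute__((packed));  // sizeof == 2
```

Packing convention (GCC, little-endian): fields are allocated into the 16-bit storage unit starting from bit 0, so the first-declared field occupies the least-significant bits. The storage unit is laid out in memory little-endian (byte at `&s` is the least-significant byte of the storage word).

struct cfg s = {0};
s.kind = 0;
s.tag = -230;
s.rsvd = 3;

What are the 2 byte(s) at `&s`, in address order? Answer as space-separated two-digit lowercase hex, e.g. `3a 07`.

kind:2 = 0 → 0x0 << 0 → word 0x0000
tag:12 = -230 → 0xf1a << 2 → word 0x3c68
rsvd:2 = 3 → 0x3 << 14 → word 0xfc68
word = 0xfc68 → little-endian bytes:
  [0]=0x68  [1]=0xfc

68 fc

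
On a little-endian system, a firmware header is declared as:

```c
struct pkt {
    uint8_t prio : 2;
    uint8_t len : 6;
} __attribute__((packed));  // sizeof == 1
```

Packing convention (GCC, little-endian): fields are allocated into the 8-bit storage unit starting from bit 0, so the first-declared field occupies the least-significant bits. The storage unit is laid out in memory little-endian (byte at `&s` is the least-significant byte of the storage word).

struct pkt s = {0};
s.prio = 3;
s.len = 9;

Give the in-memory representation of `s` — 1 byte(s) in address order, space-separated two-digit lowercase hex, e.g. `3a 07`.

prio:2 = 3 → 0x3 << 0 → word 0x03
len:6 = 9 → 0x9 << 2 → word 0x27
word = 0x27 → little-endian bytes:
  [0]=0x27

27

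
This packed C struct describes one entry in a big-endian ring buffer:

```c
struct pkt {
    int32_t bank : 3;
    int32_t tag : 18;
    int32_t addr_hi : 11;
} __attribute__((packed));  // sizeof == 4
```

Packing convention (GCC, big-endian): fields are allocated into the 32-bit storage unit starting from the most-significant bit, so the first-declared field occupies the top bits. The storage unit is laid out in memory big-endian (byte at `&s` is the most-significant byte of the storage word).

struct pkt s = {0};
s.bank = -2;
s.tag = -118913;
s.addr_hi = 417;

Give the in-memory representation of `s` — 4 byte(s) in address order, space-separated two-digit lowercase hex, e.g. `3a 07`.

d1 7b f9 a1

[29+:3] bank=-2 & 0x7 = 0x6; word=0xc0000000
[11+:18] tag=-118913 & 0x3ffff = 0x22f7f; word=0xd17bf800
[0+:11] addr_hi=417 & 0x7ff = 0x1a1; word=0xd17bf9a1
word = 0xd17bf9a1 → big-endian bytes:
  [0]=0xd1  [1]=0x7b  [2]=0xf9  [3]=0xa1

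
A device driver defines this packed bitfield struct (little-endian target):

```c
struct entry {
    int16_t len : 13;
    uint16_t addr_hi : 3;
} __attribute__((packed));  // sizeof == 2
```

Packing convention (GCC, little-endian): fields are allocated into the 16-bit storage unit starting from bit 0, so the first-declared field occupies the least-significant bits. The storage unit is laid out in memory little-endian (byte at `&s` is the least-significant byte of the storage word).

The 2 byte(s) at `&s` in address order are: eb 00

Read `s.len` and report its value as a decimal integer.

235

[0]=0xeb [1]=0x00 (little-endian) → word 0x00eb
len:13 @ bit 0 → (0x00eb>>0)&0x1fff = 0xeb  ←
addr_hi:3 @ bit 13 → (0x00eb>>13)&0x7 = 0x0
len signed 13b, MSB=0: value = 235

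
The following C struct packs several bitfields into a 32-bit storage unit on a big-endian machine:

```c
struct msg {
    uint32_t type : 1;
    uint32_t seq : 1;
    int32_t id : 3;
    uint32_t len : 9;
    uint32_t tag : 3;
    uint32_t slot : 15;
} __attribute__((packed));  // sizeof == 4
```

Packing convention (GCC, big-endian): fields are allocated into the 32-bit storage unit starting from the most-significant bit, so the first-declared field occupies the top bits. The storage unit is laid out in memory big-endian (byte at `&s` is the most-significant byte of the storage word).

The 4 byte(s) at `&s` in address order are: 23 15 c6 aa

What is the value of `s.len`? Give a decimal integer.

197

[0]=0x23 [1]=0x15 [2]=0xc6 [3]=0xaa (big-endian) → word 0x2315c6aa
type [31+:1] = (word>>31) & 0x1 = 0
seq [30+:1] = (word>>30) & 0x1 = 0
id [27+:3] = (word>>27) & 0x7 = 4
len [18+:9] = (word>>18) & 0x1ff = 197  ←
tag [15+:3] = (word>>15) & 0x7 = 3
slot [0+:15] = (word>>0) & 0x7fff = 18090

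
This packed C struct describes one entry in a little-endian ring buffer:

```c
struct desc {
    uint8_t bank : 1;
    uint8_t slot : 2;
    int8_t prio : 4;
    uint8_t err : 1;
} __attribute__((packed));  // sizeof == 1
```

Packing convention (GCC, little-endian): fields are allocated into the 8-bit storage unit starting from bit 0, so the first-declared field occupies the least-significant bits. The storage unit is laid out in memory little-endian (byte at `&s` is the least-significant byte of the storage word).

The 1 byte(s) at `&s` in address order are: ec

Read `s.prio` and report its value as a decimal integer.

[0]=0xec (little-endian) → word 0xec
bank:1 @ bit 0 → (0xec>>0)&0x1 = 0x0
slot:2 @ bit 1 → (0xec>>1)&0x3 = 0x2
prio:4 @ bit 3 → (0xec>>3)&0xf = 0xd  ←
err:1 @ bit 7 → (0xec>>7)&0x1 = 0x1
prio signed 4b, MSB=1: 13 - 16 = -3

-3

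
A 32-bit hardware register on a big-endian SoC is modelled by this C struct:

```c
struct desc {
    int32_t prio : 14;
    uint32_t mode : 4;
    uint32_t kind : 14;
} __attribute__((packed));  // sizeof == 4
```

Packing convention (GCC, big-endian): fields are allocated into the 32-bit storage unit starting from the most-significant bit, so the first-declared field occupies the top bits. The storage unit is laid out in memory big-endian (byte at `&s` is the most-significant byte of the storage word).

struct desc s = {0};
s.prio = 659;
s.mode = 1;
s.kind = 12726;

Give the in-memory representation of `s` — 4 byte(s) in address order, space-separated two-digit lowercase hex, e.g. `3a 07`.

0a 4c 71 b6

[18+:14] prio=659 & 0x3fff = 0x293; word=0x0a4c0000
[14+:4] mode=1 & 0xf = 0x1; word=0x0a4c4000
[0+:14] kind=12726 & 0x3fff = 0x31b6; word=0x0a4c71b6
word = 0x0a4c71b6 → big-endian bytes:
  [0]=0x0a  [1]=0x4c  [2]=0x71  [3]=0xb6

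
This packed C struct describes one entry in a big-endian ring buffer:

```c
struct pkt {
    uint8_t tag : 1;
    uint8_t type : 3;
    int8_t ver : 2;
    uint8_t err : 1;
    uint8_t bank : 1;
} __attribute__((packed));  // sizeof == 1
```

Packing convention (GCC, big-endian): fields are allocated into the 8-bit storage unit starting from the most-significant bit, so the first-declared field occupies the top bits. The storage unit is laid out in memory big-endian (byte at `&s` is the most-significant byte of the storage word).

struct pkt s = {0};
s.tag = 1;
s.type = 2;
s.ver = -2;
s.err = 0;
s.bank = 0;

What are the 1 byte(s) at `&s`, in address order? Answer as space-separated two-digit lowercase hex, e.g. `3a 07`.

a8

tag (1b) val=1 bits=0x1 at bit 7: 0x80
type (3b) val=2 bits=0x2 at bit 4: 0xa0
ver (2b) val=-2 bits=0x2 at bit 2: 0xa8
err (1b) val=0 bits=0x0 at bit 1: 0xa8
bank (1b) val=0 bits=0x0 at bit 0: 0xa8
word = 0xa8 → big-endian bytes:
  [0]=0xa8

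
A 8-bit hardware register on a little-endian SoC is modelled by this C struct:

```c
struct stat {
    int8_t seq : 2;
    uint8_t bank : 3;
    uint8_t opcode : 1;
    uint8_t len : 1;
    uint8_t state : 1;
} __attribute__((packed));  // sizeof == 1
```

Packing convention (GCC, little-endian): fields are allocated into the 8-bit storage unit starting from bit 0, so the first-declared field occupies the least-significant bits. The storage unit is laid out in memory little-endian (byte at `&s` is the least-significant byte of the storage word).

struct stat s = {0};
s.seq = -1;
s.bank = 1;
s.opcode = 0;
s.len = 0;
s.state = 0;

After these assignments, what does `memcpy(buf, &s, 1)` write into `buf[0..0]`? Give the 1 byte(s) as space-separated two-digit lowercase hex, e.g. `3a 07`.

seq (2b) val=-1 bits=0x3 at bit 0: 0x03
bank (3b) val=1 bits=0x1 at bit 2: 0x07
opcode (1b) val=0 bits=0x0 at bit 5: 0x07
len (1b) val=0 bits=0x0 at bit 6: 0x07
state (1b) val=0 bits=0x0 at bit 7: 0x07
word = 0x07 → little-endian bytes:
  [0]=0x07

07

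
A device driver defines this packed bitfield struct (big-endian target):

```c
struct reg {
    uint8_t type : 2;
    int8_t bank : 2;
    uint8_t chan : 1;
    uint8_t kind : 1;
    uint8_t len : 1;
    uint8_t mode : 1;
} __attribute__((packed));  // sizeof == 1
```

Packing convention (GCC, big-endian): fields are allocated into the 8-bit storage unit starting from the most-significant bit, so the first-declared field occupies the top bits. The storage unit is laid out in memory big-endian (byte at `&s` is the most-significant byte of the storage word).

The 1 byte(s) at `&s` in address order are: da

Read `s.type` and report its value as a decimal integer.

[0]=0xda (big-endian) → word 0xda
type [6+:2] = (word>>6) & 0x3 = 3  ←
bank [4+:2] = (word>>4) & 0x3 = 1
chan [3+:1] = (word>>3) & 0x1 = 1
kind [2+:1] = (word>>2) & 0x1 = 0
len [1+:1] = (word>>1) & 0x1 = 1
mode [0+:1] = (word>>0) & 0x1 = 0

3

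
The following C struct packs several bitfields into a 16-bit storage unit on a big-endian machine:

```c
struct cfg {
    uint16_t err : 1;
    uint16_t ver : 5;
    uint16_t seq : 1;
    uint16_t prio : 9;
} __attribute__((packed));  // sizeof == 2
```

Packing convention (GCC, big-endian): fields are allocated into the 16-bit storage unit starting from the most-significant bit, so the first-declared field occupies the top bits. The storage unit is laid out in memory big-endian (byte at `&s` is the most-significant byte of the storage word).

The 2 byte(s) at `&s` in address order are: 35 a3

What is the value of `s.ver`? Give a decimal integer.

13

[0]=0x35 [1]=0xa3 (big-endian) → word 0x35a3
err [15+:1] = (word>>15) & 0x1 = 0
ver [10+:5] = (word>>10) & 0x1f = 13  ←
seq [9+:1] = (word>>9) & 0x1 = 0
prio [0+:9] = (word>>0) & 0x1ff = 419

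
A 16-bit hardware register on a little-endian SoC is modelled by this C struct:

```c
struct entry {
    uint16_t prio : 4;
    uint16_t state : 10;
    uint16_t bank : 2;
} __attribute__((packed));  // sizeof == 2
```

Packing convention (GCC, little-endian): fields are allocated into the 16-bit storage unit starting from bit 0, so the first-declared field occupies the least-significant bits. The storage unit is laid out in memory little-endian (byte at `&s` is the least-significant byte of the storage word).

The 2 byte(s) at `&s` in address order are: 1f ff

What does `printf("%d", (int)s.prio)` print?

[0]=0x1f [1]=0xff (little-endian) → word 0xff1f
prio [0+:4] = (word>>0) & 0xf = 15  ←
state [4+:10] = (word>>4) & 0x3ff = 1009
bank [14+:2] = (word>>14) & 0x3 = 3

15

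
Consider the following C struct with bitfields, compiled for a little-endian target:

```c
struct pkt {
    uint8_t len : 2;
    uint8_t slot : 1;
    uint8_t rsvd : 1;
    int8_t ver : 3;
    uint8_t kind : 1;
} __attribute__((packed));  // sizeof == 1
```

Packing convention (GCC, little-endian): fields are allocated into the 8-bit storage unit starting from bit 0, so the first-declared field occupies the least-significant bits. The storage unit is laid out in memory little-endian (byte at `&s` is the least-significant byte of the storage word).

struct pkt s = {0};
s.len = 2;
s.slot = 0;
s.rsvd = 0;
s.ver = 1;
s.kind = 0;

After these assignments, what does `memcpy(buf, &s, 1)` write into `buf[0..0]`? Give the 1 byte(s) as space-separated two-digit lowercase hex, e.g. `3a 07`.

[0+:2] len=2 & 0x3 = 0x2; word=0x02
[2+:1] slot=0 & 0x1 = 0x0; word=0x02
[3+:1] rsvd=0 & 0x1 = 0x0; word=0x02
[4+:3] ver=1 & 0x7 = 0x1; word=0x12
[7+:1] kind=0 & 0x1 = 0x0; word=0x12
word = 0x12 → little-endian bytes:
  [0]=0x12

12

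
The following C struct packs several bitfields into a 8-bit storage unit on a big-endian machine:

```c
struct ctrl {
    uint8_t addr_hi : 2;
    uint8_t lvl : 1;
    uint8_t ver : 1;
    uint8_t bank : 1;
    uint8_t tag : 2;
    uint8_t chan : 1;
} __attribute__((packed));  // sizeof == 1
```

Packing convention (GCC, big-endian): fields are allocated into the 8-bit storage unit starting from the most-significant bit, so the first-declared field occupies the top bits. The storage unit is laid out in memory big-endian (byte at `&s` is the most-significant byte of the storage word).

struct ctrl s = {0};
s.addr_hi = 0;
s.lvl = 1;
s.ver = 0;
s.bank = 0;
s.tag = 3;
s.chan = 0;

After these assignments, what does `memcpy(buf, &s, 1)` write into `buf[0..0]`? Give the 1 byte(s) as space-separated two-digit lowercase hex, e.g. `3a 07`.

addr_hi:2 = 0 → 0x0 << 6 → word 0x00
lvl:1 = 1 → 0x1 << 5 → word 0x20
ver:1 = 0 → 0x0 << 4 → word 0x20
bank:1 = 0 → 0x0 << 3 → word 0x20
tag:2 = 3 → 0x3 << 1 → word 0x26
chan:1 = 0 → 0x0 << 0 → word 0x26
word = 0x26 → big-endian bytes:
  [0]=0x26

26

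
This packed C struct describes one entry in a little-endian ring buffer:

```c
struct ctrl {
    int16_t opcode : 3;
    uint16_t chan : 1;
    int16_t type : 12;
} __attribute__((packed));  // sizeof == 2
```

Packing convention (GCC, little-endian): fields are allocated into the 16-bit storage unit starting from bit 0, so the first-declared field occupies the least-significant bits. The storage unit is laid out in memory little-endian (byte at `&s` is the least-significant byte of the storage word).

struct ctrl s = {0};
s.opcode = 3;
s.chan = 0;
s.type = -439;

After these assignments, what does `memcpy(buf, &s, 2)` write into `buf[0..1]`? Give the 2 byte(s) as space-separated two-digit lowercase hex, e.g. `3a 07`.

93 e4

opcode:3 = 3 → 0x3 << 0 → word 0x0003
chan:1 = 0 → 0x0 << 3 → word 0x0003
type:12 = -439 → 0xe49 << 4 → word 0xe493
word = 0xe493 → little-endian bytes:
  [0]=0x93  [1]=0xe4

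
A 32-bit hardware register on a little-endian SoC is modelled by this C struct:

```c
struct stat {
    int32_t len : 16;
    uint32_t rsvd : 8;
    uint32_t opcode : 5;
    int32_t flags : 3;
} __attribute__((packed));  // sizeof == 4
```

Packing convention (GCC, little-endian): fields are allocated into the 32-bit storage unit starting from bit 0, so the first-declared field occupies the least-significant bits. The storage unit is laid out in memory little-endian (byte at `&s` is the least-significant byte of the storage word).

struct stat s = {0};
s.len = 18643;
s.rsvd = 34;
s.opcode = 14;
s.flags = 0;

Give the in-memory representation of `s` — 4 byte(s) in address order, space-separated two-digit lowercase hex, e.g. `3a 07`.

[0+:16] len=18643 & 0xffff = 0x48d3; word=0x000048d3
[16+:8] rsvd=34 & 0xff = 0x22; word=0x002248d3
[24+:5] opcode=14 & 0x1f = 0xe; word=0x0e2248d3
[29+:3] flags=0 & 0x7 = 0x0; word=0x0e2248d3
word = 0x0e2248d3 → little-endian bytes:
  [0]=0xd3  [1]=0x48  [2]=0x22  [3]=0x0e

d3 48 22 0e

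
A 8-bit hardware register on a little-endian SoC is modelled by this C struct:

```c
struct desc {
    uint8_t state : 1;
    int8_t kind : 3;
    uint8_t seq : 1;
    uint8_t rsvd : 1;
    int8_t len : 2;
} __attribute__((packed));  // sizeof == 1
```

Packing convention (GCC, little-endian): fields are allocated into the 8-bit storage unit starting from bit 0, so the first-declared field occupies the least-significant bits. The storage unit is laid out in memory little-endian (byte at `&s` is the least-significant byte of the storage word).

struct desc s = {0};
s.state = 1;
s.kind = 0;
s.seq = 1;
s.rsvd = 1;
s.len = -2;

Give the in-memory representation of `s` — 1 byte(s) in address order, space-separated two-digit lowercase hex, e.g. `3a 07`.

state (1b) val=1 bits=0x1 at bit 0: 0x01
kind (3b) val=0 bits=0x0 at bit 1: 0x01
seq (1b) val=1 bits=0x1 at bit 4: 0x11
rsvd (1b) val=1 bits=0x1 at bit 5: 0x31
len (2b) val=-2 bits=0x2 at bit 6: 0xb1
word = 0xb1 → little-endian bytes:
  [0]=0xb1

b1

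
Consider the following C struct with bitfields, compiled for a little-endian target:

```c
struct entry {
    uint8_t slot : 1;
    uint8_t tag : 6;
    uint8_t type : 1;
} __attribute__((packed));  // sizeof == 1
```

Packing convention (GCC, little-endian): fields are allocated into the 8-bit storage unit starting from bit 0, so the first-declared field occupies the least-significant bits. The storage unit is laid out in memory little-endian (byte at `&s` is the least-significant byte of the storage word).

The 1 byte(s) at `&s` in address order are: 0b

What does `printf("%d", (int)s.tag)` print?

5

[0]=0x0b (little-endian) → word 0x0b
slot:1 @ bit 0 → (0x0b>>0)&0x1 = 0x1
tag:6 @ bit 1 → (0x0b>>1)&0x3f = 0x5  ←
type:1 @ bit 7 → (0x0b>>7)&0x1 = 0x0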